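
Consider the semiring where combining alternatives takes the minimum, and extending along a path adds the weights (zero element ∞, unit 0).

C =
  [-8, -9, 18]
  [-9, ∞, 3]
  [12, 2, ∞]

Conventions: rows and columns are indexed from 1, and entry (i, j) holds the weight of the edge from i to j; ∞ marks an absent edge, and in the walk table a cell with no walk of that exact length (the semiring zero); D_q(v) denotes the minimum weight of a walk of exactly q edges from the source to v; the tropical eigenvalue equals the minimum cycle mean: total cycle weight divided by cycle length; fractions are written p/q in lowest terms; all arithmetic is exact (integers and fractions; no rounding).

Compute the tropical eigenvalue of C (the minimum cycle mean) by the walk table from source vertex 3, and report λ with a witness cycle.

q=0: [∞, ∞, 0]
q=1: [12, 2, ∞]
q=2: [-7, 3, 5]
q=3: [-15, -16, 6]
Optimal cycle mean attained by: cycle 1->2->1, total (-9) + (-9), length 2.
Answer: λ = -9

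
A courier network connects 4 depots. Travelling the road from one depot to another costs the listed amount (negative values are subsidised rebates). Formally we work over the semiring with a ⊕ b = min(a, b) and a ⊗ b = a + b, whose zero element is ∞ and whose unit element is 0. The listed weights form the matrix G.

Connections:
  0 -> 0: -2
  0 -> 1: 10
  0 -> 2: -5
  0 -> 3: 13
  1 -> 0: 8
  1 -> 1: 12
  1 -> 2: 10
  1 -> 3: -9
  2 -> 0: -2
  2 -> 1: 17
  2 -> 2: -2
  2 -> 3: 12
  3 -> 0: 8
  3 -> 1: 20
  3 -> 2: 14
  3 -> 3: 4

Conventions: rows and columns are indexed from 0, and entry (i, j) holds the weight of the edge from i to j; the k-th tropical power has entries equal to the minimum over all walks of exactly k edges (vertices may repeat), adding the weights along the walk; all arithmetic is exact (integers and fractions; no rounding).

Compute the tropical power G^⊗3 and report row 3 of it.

G^⊗2:
  [-7, 8, -7, 1]
  [-1, 11, 3, -5]
  [-4, 8, -7, 8]
  [6, 18, 3, 8]
G^⊗3:
  [-9, 3, -12, -1]
  [-3, 9, -6, -1]
  [-9, 6, -9, -1]
  [1, 16, 1, 9]
Answer: row 3 of G^⊗3 = [1, 16, 1, 9]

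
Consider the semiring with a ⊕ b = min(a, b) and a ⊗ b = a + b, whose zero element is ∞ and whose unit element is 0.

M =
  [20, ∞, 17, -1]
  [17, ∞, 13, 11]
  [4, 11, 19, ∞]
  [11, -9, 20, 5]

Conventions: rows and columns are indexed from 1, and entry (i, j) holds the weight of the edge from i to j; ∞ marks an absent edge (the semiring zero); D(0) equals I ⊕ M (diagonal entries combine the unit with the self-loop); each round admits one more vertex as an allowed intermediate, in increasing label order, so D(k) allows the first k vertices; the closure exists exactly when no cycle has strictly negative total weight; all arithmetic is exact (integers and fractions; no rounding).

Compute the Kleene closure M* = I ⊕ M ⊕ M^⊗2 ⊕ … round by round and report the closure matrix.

D(0):
  [0, ∞, 17, -1]
  [17, 0, 13, 11]
  [4, 11, 0, ∞]
  [11, -9, 20, 0]
D(1):
  [0, ∞, 17, -1]
  [17, 0, 13, 11]
  [4, 11, 0, 3]
  [11, -9, 20, 0]
D(2):
  [0, ∞, 17, -1]
  [17, 0, 13, 11]
  [4, 11, 0, 3]
  [8, -9, 4, 0]
D(3):
  [0, 28, 17, -1]
  [17, 0, 13, 11]
  [4, 11, 0, 3]
  [8, -9, 4, 0]
D(4):
  [0, -10, 3, -1]
  [17, 0, 13, 11]
  [4, -6, 0, 3]
  [8, -9, 4, 0]
Answer: M* = [[0, -10, 3, -1], [17, 0, 13, 11], [4, -6, 0, 3], [8, -9, 4, 0]]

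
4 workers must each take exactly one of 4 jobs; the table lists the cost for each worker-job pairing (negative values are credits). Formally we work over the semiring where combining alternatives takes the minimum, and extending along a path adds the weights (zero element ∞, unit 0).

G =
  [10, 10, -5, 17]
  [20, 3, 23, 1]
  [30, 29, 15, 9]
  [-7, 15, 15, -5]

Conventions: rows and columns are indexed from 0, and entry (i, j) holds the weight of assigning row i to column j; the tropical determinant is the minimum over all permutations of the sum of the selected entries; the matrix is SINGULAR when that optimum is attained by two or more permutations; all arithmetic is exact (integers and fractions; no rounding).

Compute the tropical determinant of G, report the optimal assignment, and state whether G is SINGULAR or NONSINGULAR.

σ = (0, 1, 2, 3): 10 + 3 + 15 + (-5) = 23
σ = (0, 1, 3, 2): 10 + 3 + 9 + 15 = 37
σ = (0, 2, 1, 3): 10 + 23 + 29 + (-5) = 57
σ = (0, 2, 3, 1): 10 + 23 + 9 + 15 = 57
σ = (0, 3, 1, 2): 10 + 1 + 29 + 15 = 55
σ = (0, 3, 2, 1): 10 + 1 + 15 + 15 = 41
σ = (1, 0, 2, 3): 10 + 20 + 15 + (-5) = 40
σ = (1, 0, 3, 2): 10 + 20 + 9 + 15 = 54
σ = (1, 2, 0, 3): 10 + 23 + 30 + (-5) = 58
σ = (1, 2, 3, 0): 10 + 23 + 9 + (-7) = 35
σ = (1, 3, 0, 2): 10 + 1 + 30 + 15 = 56
σ = (1, 3, 2, 0): 10 + 1 + 15 + (-7) = 19
σ = (2, 0, 1, 3): (-5) + 20 + 29 + (-5) = 39
σ = (2, 0, 3, 1): (-5) + 20 + 9 + 15 = 39
σ = (2, 1, 0, 3): (-5) + 3 + 30 + (-5) = 23
σ = (2, 1, 3, 0): (-5) + 3 + 9 + (-7) = 0
σ = (2, 3, 0, 1): (-5) + 1 + 30 + 15 = 41
σ = (2, 3, 1, 0): (-5) + 1 + 29 + (-7) = 18
σ = (3, 0, 1, 2): 17 + 20 + 29 + 15 = 81
σ = (3, 0, 2, 1): 17 + 20 + 15 + 15 = 67
σ = (3, 1, 0, 2): 17 + 3 + 30 + 15 = 65
σ = (3, 1, 2, 0): 17 + 3 + 15 + (-7) = 28
σ = (3, 2, 0, 1): 17 + 23 + 30 + 15 = 85
σ = (3, 2, 1, 0): 17 + 23 + 29 + (-7) = 62
Optimal value attained by: σ = (2, 1, 3, 0).
Answer: det⊕(G) = 0; verdict: NONSINGULAR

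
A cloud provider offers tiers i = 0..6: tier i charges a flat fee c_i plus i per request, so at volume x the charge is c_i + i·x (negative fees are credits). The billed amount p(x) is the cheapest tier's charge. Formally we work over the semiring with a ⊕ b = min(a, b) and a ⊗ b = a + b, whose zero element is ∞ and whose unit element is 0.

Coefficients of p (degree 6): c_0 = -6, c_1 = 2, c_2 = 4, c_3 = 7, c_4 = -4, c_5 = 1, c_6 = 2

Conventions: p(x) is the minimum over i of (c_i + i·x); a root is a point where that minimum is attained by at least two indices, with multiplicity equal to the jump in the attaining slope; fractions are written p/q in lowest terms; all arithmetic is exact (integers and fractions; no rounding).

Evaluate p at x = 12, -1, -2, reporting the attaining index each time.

p(12) = min(-6+0·12=-6, 2+1·12=14, 4+2·12=28, 7+3·12=43, -4+4·12=44, 1+5·12=61, 2+6·12=74) = -6 (attained by i=0)
p(-1) = min(-6+0·(-1)=-6, 2+1·(-1)=1, 4+2·(-1)=2, 7+3·(-1)=4, -4+4·(-1)=-8, 1+5·(-1)=-4, 2+6·(-1)=-4) = -8 (attained by i=4)
p(-2) = min(-6+0·(-2)=-6, 2+1·(-2)=0, 4+2·(-2)=0, 7+3·(-2)=1, -4+4·(-2)=-12, 1+5·(-2)=-9, 2+6·(-2)=-10) = -12 (attained by i=4)
Answer: p(12) = -6; p(-1) = -8; p(-2) = -12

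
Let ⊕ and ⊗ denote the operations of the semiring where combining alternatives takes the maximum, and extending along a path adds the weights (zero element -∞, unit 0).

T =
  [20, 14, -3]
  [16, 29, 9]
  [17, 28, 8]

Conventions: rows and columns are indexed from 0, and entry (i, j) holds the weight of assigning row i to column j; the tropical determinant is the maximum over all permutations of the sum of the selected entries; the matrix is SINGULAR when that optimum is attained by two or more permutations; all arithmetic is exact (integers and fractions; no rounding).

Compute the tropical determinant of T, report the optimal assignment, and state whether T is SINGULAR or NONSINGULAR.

σ = (0, 1, 2): 20 + 29 + 8 = 57
σ = (0, 2, 1): 20 + 9 + 28 = 57
σ = (1, 0, 2): 14 + 16 + 8 = 38
σ = (1, 2, 0): 14 + 9 + 17 = 40
σ = (2, 0, 1): (-3) + 16 + 28 = 41
σ = (2, 1, 0): (-3) + 29 + 17 = 43
Optimal value attained by: σ = (0, 1, 2).
Answer: det⊕(T) = 57; verdict: SINGULAR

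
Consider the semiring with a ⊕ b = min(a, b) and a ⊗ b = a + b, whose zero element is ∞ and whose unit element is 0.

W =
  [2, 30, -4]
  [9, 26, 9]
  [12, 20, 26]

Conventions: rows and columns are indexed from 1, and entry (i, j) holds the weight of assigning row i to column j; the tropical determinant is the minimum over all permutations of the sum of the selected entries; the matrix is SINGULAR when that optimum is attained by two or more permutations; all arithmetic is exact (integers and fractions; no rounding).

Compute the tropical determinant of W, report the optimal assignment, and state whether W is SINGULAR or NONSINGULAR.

σ = (1, 2, 3): 2 + 26 + 26 = 54
σ = (1, 3, 2): 2 + 9 + 20 = 31
σ = (2, 1, 3): 30 + 9 + 26 = 65
σ = (2, 3, 1): 30 + 9 + 12 = 51
σ = (3, 1, 2): (-4) + 9 + 20 = 25
σ = (3, 2, 1): (-4) + 26 + 12 = 34
Optimal value attained by: σ = (3, 1, 2).
Answer: det⊕(W) = 25; verdict: NONSINGULAR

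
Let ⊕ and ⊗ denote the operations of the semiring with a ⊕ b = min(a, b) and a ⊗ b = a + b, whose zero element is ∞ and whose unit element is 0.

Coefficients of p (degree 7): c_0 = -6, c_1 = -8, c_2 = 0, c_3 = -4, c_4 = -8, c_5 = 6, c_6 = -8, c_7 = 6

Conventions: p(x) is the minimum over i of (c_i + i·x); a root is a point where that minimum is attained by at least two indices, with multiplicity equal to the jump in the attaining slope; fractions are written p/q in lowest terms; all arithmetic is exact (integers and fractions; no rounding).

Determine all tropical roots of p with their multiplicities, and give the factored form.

hull edge (i=0, c=-6) to (i=1, c=-8): slope -2, span 1
hull edge (i=1, c=-8) to (i=6, c=-8): slope 0, span 5
hull edge (i=6, c=-8) to (i=7, c=6): slope 14, span 1
Factored form: p(x) = 6 ⊗ (x ⊕ (-14)) ⊗ (x ⊕ 0) ⊗ (x ⊕ 0) ⊗ (x ⊕ 0) ⊗ (x ⊕ 0) ⊗ (x ⊕ 0) ⊗ (x ⊕ 2)
Answer: roots = -14 (mult 1), 0 (mult 5), 2 (mult 1)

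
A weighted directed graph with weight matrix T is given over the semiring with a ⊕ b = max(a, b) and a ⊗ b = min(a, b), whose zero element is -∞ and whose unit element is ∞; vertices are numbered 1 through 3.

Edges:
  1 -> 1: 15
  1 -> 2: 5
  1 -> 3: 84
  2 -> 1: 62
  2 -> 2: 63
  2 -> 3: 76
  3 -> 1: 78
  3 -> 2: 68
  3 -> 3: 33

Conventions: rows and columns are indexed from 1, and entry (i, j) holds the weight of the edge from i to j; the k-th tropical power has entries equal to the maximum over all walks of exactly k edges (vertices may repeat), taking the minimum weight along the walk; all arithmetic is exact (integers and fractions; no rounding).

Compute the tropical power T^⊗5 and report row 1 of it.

T^⊗2:
  [78, 68, 33]
  [76, 68, 63]
  [62, 63, 78]
T^⊗3:
  [62, 63, 78]
  [63, 63, 76]
  [78, 68, 63]
T^⊗4:
  [78, 68, 63]
  [76, 68, 63]
  [63, 63, 78]
T^⊗5:
  [63, 63, 78]
  [63, 63, 76]
  [78, 68, 63]
Answer: row 1 of T^⊗5 = [63, 63, 78]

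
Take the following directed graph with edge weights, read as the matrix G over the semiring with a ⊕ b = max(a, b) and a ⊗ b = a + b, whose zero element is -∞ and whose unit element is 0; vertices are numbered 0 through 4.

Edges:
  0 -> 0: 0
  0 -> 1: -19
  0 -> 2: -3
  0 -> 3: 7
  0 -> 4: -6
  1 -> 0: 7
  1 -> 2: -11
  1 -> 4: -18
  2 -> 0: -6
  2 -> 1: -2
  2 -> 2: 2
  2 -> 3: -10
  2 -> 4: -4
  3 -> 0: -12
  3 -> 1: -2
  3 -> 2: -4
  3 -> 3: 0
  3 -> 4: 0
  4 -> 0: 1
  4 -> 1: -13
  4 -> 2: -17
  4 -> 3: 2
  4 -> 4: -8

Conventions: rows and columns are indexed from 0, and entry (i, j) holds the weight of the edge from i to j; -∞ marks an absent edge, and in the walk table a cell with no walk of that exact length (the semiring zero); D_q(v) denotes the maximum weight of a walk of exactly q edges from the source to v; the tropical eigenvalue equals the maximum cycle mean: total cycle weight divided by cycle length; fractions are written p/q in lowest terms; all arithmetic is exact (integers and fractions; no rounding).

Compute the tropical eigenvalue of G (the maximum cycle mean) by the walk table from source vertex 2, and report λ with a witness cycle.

q=0: [-∞, -∞, 0, -∞, -∞]
q=1: [-6, -2, 2, -10, -4]
q=2: [5, 0, 4, 1, -2]
q=3: [7, 2, 6, 12, 1]
q=4: [9, 10, 8, 14, 12]
q=5: [17, 12, 10, 16, 14]
Optimal cycle mean attained by: cycle 0->3->1->0, total 7 + (-2) + 7, length 3.
Answer: λ = 4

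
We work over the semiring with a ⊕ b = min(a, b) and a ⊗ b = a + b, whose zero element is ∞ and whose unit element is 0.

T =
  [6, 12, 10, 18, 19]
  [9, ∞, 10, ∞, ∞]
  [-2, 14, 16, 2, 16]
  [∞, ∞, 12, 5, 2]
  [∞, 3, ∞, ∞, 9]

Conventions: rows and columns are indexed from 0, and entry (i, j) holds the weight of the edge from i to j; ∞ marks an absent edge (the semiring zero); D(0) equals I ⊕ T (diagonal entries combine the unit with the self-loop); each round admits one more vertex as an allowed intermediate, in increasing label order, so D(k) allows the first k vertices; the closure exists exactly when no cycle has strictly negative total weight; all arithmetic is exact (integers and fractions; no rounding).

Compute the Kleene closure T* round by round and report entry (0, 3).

D(0):
  [0, 12, 10, 18, 19]
  [9, 0, 10, ∞, ∞]
  [-2, 14, 0, 2, 16]
  [∞, ∞, 12, 0, 2]
  [∞, 3, ∞, ∞, 0]
D(1):
  [0, 12, 10, 18, 19]
  [9, 0, 10, 27, 28]
  [-2, 10, 0, 2, 16]
  [∞, ∞, 12, 0, 2]
  [∞, 3, ∞, ∞, 0]
D(2):
  [0, 12, 10, 18, 19]
  [9, 0, 10, 27, 28]
  [-2, 10, 0, 2, 16]
  [∞, ∞, 12, 0, 2]
  [12, 3, 13, 30, 0]
D(3):
  [0, 12, 10, 12, 19]
  [8, 0, 10, 12, 26]
  [-2, 10, 0, 2, 16]
  [10, 22, 12, 0, 2]
  [11, 3, 13, 15, 0]
D(4):
  [0, 12, 10, 12, 14]
  [8, 0, 10, 12, 14]
  [-2, 10, 0, 2, 4]
  [10, 22, 12, 0, 2]
  [11, 3, 13, 15, 0]
D(5):
  [0, 12, 10, 12, 14]
  [8, 0, 10, 12, 14]
  [-2, 7, 0, 2, 4]
  [10, 5, 12, 0, 2]
  [11, 3, 13, 15, 0]
Answer: T*[0][3] = 12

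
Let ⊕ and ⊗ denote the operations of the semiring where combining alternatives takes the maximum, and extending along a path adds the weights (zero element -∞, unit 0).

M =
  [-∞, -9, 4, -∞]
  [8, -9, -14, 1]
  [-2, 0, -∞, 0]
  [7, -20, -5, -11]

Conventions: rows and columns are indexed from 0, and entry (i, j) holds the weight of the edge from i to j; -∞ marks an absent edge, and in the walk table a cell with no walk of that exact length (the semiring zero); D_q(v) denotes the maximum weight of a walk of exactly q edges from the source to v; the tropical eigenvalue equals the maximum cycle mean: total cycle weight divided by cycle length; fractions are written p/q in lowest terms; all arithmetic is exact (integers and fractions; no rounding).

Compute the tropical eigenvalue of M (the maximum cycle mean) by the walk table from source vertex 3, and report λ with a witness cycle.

q=0: [-∞, -∞, -∞, 0]
q=1: [7, -20, -5, -11]
q=2: [-4, -2, 11, -5]
q=3: [9, 11, 0, 11]
q=4: [19, 2, 13, 12]
Optimal cycle mean attained by: cycle 0->2->1->0, total 4 + 0 + 8, length 3.
Answer: λ = 4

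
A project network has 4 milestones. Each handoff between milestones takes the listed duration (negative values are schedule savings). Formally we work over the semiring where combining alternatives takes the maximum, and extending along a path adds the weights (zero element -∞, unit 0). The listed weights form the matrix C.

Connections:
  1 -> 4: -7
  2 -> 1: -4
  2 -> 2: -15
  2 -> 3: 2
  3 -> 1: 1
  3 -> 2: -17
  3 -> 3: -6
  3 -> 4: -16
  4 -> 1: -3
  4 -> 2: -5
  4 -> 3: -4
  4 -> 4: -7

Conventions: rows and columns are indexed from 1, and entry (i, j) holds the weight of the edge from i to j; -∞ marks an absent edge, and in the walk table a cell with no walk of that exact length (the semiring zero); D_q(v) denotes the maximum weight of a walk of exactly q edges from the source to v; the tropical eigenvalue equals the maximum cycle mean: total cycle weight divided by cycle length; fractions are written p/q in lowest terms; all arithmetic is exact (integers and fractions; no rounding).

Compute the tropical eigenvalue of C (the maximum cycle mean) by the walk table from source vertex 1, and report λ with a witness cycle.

q=0: [0, -∞, -∞, -∞]
q=1: [-∞, -∞, -∞, -7]
q=2: [-10, -12, -11, -14]
q=3: [-10, -19, -10, -17]
q=4: [-9, -22, -16, -17]
Optimal cycle mean attained by: cycle 1->4->2->3->1, total (-7) + (-5) + 2 + 1, length 4.
Answer: λ = -9/4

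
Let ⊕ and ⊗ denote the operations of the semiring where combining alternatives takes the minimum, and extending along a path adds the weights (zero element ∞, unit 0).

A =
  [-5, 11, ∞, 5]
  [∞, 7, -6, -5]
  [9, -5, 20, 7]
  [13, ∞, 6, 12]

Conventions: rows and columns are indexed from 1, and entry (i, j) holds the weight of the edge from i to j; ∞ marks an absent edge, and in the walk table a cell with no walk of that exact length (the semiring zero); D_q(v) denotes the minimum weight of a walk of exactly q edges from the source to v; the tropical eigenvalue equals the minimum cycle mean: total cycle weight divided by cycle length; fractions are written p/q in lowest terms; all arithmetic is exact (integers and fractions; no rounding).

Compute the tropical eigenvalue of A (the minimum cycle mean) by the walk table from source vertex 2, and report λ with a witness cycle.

q=0: [∞, 0, ∞, ∞]
q=1: [∞, 7, -6, -5]
q=2: [3, -11, 1, 1]
q=3: [-2, -4, -17, -16]
q=4: [-8, -22, -10, -10]
Optimal cycle mean attained by: cycle 2->3->2, total (-6) + (-5), length 2.
Answer: λ = -11/2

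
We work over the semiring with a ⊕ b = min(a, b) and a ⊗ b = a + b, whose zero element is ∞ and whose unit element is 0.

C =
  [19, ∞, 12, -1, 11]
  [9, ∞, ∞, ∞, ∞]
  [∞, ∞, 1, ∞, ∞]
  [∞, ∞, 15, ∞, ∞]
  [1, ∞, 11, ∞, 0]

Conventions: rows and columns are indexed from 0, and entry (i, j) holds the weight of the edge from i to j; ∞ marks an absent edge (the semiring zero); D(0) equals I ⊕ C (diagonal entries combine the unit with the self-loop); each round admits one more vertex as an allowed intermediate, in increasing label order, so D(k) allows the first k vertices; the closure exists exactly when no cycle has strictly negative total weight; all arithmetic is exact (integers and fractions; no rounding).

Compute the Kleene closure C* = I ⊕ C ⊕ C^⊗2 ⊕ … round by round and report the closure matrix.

D(0):
  [0, ∞, 12, -1, 11]
  [9, 0, ∞, ∞, ∞]
  [∞, ∞, 0, ∞, ∞]
  [∞, ∞, 15, 0, ∞]
  [1, ∞, 11, ∞, 0]
D(1):
  [0, ∞, 12, -1, 11]
  [9, 0, 21, 8, 20]
  [∞, ∞, 0, ∞, ∞]
  [∞, ∞, 15, 0, ∞]
  [1, ∞, 11, 0, 0]
D(2):
  [0, ∞, 12, -1, 11]
  [9, 0, 21, 8, 20]
  [∞, ∞, 0, ∞, ∞]
  [∞, ∞, 15, 0, ∞]
  [1, ∞, 11, 0, 0]
D(3):
  [0, ∞, 12, -1, 11]
  [9, 0, 21, 8, 20]
  [∞, ∞, 0, ∞, ∞]
  [∞, ∞, 15, 0, ∞]
  [1, ∞, 11, 0, 0]
D(4):
  [0, ∞, 12, -1, 11]
  [9, 0, 21, 8, 20]
  [∞, ∞, 0, ∞, ∞]
  [∞, ∞, 15, 0, ∞]
  [1, ∞, 11, 0, 0]
D(5):
  [0, ∞, 12, -1, 11]
  [9, 0, 21, 8, 20]
  [∞, ∞, 0, ∞, ∞]
  [∞, ∞, 15, 0, ∞]
  [1, ∞, 11, 0, 0]
Answer: C* = [[0, ∞, 12, -1, 11], [9, 0, 21, 8, 20], [∞, ∞, 0, ∞, ∞], [∞, ∞, 15, 0, ∞], [1, ∞, 11, 0, 0]]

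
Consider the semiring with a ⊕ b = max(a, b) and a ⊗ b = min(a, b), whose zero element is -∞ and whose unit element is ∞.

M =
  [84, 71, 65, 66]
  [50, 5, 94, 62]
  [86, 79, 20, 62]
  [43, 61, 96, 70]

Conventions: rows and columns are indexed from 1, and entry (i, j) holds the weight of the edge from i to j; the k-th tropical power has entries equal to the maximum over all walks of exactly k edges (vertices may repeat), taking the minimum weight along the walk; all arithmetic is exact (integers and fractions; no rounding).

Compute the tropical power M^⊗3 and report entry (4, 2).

M^⊗2:
  [84, 71, 71, 66]
  [86, 79, 62, 62]
  [84, 71, 79, 66]
  [86, 79, 70, 70]
M^⊗3:
  [84, 71, 71, 66]
  [84, 71, 79, 66]
  [84, 79, 71, 66]
  [84, 71, 79, 70]
Key observation: the optimum is the walk 4->3->1->2, with weight 96 min 86 min 71 = 71.
Optimal value attained by: walk 4->3->1->2.
Answer: (M^⊗3)[4][2] = 71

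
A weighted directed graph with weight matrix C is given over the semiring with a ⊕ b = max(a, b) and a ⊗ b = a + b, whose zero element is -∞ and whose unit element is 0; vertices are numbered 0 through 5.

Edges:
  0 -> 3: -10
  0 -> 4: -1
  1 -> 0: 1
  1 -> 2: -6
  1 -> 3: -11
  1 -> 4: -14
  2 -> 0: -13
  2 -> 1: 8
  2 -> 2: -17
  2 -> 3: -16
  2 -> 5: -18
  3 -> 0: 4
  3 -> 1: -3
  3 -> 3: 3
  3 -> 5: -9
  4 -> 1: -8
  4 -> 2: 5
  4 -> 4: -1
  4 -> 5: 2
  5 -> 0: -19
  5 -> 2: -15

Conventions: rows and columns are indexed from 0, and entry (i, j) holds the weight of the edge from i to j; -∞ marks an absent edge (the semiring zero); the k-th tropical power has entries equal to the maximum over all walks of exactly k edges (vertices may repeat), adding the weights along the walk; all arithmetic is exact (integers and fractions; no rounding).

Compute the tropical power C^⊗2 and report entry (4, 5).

C^⊗2:
  [-6, -9, 4, -7, -2, 1]
  [-7, 2, -9, -8, 0, -12]
  [9, -9, 2, -3, -6, -25]
  [7, 0, -9, 6, 3, -6]
  [-7, 13, 4, -11, -2, 1]
  [-28, -7, -32, -29, -20, -33]
Key observation: the optimum is the walk 4->4->5, with weight (-1) + 2 = 1.
Optimal value attained by: walk 4->4->5.
Answer: (C^⊗2)[4][5] = 1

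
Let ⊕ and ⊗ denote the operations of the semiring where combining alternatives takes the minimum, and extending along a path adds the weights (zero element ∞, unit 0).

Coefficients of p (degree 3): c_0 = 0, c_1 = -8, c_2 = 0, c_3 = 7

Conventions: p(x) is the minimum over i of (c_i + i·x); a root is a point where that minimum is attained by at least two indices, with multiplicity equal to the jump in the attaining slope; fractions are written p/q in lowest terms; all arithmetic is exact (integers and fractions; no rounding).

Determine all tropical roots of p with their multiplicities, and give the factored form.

hull edge (i=0, c=0) to (i=1, c=-8): slope -8, span 1
hull edge (i=1, c=-8) to (i=3, c=7): slope 15/2, span 2
Factored form: p(x) = 7 ⊗ (x ⊕ (-15/2)) ⊗ (x ⊕ (-15/2)) ⊗ (x ⊕ 8)
Answer: roots = -15/2 (mult 2), 8 (mult 1)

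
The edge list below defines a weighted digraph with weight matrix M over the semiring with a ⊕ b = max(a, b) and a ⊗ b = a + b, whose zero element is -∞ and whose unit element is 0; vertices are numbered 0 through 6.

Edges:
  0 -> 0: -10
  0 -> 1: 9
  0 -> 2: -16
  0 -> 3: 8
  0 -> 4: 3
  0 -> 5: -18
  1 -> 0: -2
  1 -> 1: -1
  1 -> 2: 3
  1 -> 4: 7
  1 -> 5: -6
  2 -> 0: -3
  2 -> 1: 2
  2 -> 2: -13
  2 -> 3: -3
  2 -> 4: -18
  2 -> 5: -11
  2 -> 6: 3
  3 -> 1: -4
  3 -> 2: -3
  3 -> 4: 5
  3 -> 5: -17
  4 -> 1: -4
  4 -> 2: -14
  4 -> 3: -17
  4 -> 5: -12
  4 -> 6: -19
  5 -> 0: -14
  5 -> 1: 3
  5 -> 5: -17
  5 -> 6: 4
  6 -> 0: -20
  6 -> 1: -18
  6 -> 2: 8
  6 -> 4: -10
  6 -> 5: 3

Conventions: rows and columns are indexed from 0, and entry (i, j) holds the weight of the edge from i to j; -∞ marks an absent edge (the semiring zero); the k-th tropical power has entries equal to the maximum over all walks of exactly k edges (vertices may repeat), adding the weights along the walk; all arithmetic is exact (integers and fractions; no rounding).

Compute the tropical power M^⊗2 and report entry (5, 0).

M^⊗2:
  [7, 8, 12, -2, 16, 3, -13]
  [0, 7, 2, 6, 6, -5, 6]
  [0, 6, 11, 5, 9, 6, -7]
  [-6, 1, -1, -6, 3, -7, 0]
  [-6, -5, -1, -17, 3, -10, -8]
  [1, 2, 12, -6, 10, 7, -13]
  [5, 10, -5, 5, -10, -3, 11]
Key observation: the optimum is the walk 5->1->0, with weight 3 + (-2) = 1.
Optimal value attained by: walk 5->1->0.
Answer: (M^⊗2)[5][0] = 1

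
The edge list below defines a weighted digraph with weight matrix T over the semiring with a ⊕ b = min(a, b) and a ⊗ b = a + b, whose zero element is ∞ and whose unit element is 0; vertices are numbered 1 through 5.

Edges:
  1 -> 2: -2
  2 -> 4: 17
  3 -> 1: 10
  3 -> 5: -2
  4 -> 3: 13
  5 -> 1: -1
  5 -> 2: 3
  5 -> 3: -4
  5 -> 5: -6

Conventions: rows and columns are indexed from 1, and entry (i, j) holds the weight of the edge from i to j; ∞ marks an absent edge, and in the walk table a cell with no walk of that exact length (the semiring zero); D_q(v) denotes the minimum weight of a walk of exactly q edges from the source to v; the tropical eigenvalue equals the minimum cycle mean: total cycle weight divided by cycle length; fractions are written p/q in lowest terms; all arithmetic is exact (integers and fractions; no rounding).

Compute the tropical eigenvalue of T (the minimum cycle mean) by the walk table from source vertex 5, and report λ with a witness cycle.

q=0: [∞, ∞, ∞, ∞, 0]
q=1: [-1, 3, -4, ∞, -6]
q=2: [-7, -3, -10, 20, -12]
q=3: [-13, -9, -16, 14, -18]
q=4: [-19, -15, -22, 8, -24]
q=5: [-25, -21, -28, 2, -30]
Optimal cycle mean attained by: cycle 5->5, total (-6), length 1.
Answer: λ = -6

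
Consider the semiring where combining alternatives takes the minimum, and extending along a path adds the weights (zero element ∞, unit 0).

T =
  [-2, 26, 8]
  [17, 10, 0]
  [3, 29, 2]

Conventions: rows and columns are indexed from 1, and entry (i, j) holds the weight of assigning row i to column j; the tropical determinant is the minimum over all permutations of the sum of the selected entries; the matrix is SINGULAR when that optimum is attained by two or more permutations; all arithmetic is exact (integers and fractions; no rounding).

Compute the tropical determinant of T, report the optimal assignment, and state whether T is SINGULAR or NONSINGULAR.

σ = (1, 2, 3): (-2) + 10 + 2 = 10
σ = (1, 3, 2): (-2) + 0 + 29 = 27
σ = (2, 1, 3): 26 + 17 + 2 = 45
σ = (2, 3, 1): 26 + 0 + 3 = 29
σ = (3, 1, 2): 8 + 17 + 29 = 54
σ = (3, 2, 1): 8 + 10 + 3 = 21
Optimal value attained by: σ = (1, 2, 3).
Answer: det⊕(T) = 10; verdict: NONSINGULAR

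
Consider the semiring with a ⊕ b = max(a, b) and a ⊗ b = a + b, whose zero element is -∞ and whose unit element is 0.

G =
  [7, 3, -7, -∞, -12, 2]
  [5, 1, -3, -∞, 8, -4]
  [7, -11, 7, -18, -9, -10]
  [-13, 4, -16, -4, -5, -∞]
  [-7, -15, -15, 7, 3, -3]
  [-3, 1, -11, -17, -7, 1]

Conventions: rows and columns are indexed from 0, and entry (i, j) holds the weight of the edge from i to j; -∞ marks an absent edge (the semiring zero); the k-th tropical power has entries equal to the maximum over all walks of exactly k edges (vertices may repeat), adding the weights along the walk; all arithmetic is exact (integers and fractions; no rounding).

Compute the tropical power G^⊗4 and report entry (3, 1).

G^⊗2:
  [14, 10, 0, -5, 11, 9]
  [12, 8, 4, 15, 11, 7]
  [14, 10, 14, -2, -2, 9]
  [9, 5, 1, 2, 12, 0]
  [0, 11, -8, 10, 6, 0]
  [6, 2, -2, 0, 9, 2]
G^⊗3:
  [21, 17, 7, 18, 18, 16]
  [19, 19, 11, 18, 16, 14]
  [21, 17, 21, 5, 18, 16]
  [16, 12, 8, 19, 15, 11]
  [16, 14, 8, 13, 19, 7]
  [13, 9, 5, 16, 12, 8]
G^⊗4:
  [28, 24, 14, 25, 25, 23]
  [26, 22, 18, 23, 27, 21]
  [28, 24, 28, 25, 25, 23]
  [23, 23, 15, 22, 20, 18]
  [23, 19, 15, 26, 22, 18]
  [20, 20, 12, 19, 17, 15]
Key observation: the optimum is the walk 3->1->4->3->1, with weight 4 + 8 + 7 + 4 = 23.
Optimal value attained by: walk 3->1->4->3->1.
Answer: (G^⊗4)[3][1] = 23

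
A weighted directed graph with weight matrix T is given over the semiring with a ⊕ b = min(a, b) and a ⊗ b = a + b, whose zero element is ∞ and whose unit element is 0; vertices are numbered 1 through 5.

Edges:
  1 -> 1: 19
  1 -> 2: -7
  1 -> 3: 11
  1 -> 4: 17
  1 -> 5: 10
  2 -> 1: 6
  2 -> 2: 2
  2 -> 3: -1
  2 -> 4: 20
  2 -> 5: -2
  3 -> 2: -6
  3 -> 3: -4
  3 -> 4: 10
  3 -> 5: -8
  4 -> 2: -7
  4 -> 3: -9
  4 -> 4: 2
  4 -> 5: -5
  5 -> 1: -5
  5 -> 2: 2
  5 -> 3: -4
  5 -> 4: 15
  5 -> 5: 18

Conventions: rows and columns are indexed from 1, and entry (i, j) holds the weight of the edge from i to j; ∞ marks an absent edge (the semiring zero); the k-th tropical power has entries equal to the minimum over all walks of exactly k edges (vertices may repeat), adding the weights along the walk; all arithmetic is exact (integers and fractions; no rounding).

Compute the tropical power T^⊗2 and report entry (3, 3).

T^⊗2:
  [-1, -5, -8, 13, -9]
  [-7, -7, -6, 9, -9]
  [-13, -10, -12, 6, -12]
  [-10, -15, -13, 1, -17]
  [8, -12, -8, 6, -12]
Key observation: the optimum is the walk 3->5->3, with weight (-8) + (-4) = -12.
Optimal value attained by: walk 3->5->3.
Answer: (T^⊗2)[3][3] = -12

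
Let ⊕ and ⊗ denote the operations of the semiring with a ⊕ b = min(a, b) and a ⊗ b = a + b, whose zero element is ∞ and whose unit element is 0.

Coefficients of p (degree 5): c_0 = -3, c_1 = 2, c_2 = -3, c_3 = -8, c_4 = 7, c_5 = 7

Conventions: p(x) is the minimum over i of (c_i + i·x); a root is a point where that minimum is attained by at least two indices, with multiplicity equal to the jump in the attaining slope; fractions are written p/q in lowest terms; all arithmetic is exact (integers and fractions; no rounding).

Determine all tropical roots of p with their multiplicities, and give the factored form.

hull edge (i=0, c=-3) to (i=3, c=-8): slope -5/3, span 3
hull edge (i=3, c=-8) to (i=5, c=7): slope 15/2, span 2
Factored form: p(x) = 7 ⊗ (x ⊕ (-15/2)) ⊗ (x ⊕ (-15/2)) ⊗ (x ⊕ 5/3) ⊗ (x ⊕ 5/3) ⊗ (x ⊕ 5/3)
Answer: roots = -15/2 (mult 2), 5/3 (mult 3)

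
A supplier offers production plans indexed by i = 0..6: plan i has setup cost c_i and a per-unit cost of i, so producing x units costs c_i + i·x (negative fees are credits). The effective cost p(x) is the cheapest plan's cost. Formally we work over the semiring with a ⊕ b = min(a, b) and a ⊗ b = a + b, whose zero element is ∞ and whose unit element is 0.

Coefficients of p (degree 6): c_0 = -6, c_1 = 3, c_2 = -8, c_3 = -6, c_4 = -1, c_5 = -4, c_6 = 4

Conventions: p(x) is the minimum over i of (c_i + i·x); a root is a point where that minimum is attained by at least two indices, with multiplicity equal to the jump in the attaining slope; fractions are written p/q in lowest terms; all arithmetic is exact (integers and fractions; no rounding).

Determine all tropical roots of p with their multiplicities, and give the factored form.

hull edge (i=0, c=-6) to (i=2, c=-8): slope -1, span 2
hull edge (i=2, c=-8) to (i=5, c=-4): slope 4/3, span 3
hull edge (i=5, c=-4) to (i=6, c=4): slope 8, span 1
Factored form: p(x) = 4 ⊗ (x ⊕ (-8)) ⊗ (x ⊕ (-4/3)) ⊗ (x ⊕ (-4/3)) ⊗ (x ⊕ (-4/3)) ⊗ (x ⊕ 1) ⊗ (x ⊕ 1)
Answer: roots = -8 (mult 1), -4/3 (mult 3), 1 (mult 2)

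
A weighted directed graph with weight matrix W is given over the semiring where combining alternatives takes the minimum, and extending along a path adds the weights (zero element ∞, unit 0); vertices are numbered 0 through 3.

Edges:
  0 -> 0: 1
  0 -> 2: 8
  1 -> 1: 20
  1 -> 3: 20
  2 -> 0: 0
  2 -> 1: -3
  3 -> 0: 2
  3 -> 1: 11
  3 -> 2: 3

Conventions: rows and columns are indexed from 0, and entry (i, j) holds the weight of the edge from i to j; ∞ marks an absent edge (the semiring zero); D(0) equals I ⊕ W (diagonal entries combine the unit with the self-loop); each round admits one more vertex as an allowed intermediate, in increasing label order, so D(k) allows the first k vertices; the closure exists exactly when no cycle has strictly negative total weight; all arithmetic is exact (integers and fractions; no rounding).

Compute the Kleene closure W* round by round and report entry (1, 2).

D(0):
  [0, ∞, 8, ∞]
  [∞, 0, ∞, 20]
  [0, -3, 0, ∞]
  [2, 11, 3, 0]
D(1):
  [0, ∞, 8, ∞]
  [∞, 0, ∞, 20]
  [0, -3, 0, ∞]
  [2, 11, 3, 0]
D(2):
  [0, ∞, 8, ∞]
  [∞, 0, ∞, 20]
  [0, -3, 0, 17]
  [2, 11, 3, 0]
D(3):
  [0, 5, 8, 25]
  [∞, 0, ∞, 20]
  [0, -3, 0, 17]
  [2, 0, 3, 0]
D(4):
  [0, 5, 8, 25]
  [22, 0, 23, 20]
  [0, -3, 0, 17]
  [2, 0, 3, 0]
Answer: W*[1][2] = 23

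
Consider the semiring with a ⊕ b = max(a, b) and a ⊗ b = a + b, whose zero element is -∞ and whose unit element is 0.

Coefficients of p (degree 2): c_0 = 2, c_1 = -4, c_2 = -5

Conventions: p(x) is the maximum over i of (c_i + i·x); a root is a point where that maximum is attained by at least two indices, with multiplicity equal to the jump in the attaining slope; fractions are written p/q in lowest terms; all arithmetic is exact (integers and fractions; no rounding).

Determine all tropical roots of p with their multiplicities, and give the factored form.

hull edge (i=0, c=2) to (i=2, c=-5): slope -7/2, span 2
Factored form: p(x) = -5 ⊗ (x ⊕ 7/2) ⊗ (x ⊕ 7/2)
Answer: roots = 7/2 (mult 2)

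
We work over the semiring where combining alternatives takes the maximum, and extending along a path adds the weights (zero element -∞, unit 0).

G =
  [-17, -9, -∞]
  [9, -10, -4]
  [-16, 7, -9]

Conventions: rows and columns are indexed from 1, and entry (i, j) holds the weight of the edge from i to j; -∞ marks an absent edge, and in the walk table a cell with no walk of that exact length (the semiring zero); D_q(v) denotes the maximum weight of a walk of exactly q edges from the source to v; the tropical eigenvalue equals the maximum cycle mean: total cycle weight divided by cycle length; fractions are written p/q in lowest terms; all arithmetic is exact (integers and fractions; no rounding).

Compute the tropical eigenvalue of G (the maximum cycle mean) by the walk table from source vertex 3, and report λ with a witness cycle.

q=0: [-∞, -∞, 0]
q=1: [-16, 7, -9]
q=2: [16, -2, 3]
q=3: [7, 10, -6]
Optimal cycle mean attained by: cycle 2->3->2, total (-4) + 7, length 2.
Answer: λ = 3/2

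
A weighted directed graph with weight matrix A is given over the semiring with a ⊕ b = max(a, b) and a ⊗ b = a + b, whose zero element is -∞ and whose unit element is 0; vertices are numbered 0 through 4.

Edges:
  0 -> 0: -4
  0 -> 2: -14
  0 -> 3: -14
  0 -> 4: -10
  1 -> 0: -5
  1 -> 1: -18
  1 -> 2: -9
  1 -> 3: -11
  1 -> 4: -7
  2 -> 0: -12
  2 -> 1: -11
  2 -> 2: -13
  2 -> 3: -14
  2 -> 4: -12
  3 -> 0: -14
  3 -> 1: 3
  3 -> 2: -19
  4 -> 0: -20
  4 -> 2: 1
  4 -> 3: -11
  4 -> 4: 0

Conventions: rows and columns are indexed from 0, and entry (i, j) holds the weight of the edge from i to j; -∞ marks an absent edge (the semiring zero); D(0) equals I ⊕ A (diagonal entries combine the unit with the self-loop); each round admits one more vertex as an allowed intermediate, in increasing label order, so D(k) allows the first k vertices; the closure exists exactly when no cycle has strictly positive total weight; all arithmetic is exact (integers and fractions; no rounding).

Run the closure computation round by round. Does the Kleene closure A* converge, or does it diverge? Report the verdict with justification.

D(0):
  [0, -∞, -14, -14, -10]
  [-5, 0, -9, -11, -7]
  [-12, -11, 0, -14, -12]
  [-14, 3, -19, 0, -∞]
  [-20, -∞, 1, -11, 0]
D(1):
  [0, -∞, -14, -14, -10]
  [-5, 0, -9, -11, -7]
  [-12, -11, 0, -14, -12]
  [-14, 3, -19, 0, -24]
  [-20, -∞, 1, -11, 0]
D(2):
  [0, -∞, -14, -14, -10]
  [-5, 0, -9, -11, -7]
  [-12, -11, 0, -14, -12]
  [-2, 3, -6, 0, -4]
  [-20, -∞, 1, -11, 0]
D(3):
  [0, -25, -14, -14, -10]
  [-5, 0, -9, -11, -7]
  [-12, -11, 0, -14, -12]
  [-2, 3, -6, 0, -4]
  [-11, -10, 1, -11, 0]
D(4):
  [0, -11, -14, -14, -10]
  [-5, 0, -9, -11, -7]
  [-12, -11, 0, -14, -12]
  [-2, 3, -6, 0, -4]
  [-11, -8, 1, -11, 0]
D(5):
  [0, -11, -9, -14, -10]
  [-5, 0, -6, -11, -7]
  [-12, -11, 0, -14, -12]
  [-2, 3, -3, 0, -4]
  [-11, -8, 1, -11, 0]
Key observation: every diagonal entry stays at the unit through all rounds, so no improving cycle exists.
Answer: CONVERGES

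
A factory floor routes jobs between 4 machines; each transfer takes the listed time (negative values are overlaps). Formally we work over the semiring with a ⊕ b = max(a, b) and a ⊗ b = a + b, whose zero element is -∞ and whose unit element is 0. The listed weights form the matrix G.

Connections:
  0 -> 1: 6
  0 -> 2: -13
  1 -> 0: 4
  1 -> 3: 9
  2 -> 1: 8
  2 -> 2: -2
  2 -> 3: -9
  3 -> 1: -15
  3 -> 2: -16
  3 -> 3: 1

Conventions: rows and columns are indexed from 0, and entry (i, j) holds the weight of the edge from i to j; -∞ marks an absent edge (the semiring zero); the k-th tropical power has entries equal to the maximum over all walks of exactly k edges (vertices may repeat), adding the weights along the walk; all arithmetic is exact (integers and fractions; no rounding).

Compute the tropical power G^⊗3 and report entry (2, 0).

G^⊗2:
  [10, -5, -15, 15]
  [-∞, 10, -7, 10]
  [12, 6, -4, 17]
  [-11, -8, -15, 2]
G^⊗3:
  [-1, 16, -1, 16]
  [14, 1, -6, 19]
  [10, 18, 1, 18]
  [-4, -5, -14, 3]
Key observation: the optimum is the walk 2->2->1->0, with weight (-2) + 8 + 4 = 10.
Optimal value attained by: walk 2->2->1->0.
Answer: (G^⊗3)[2][0] = 10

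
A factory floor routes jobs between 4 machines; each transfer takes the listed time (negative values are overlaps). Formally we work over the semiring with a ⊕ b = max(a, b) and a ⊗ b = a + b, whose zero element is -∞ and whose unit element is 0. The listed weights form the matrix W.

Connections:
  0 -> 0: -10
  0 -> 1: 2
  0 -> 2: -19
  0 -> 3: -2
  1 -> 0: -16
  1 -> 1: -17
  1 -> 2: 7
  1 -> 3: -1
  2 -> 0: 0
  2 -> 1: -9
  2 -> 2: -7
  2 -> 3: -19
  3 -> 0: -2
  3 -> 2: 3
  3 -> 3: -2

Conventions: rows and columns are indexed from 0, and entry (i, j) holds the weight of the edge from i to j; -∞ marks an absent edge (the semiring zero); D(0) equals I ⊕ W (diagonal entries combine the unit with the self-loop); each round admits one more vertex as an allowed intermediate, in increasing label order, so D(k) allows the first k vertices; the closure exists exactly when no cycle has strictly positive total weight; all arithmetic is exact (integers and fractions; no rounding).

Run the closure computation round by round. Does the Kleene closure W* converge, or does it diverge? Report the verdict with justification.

D(0):
  [0, 2, -19, -2]
  [-16, 0, 7, -1]
  [0, -9, 0, -19]
  [-2, -∞, 3, 0]
D(1):
  [0, 2, -19, -2]
  [-16, 0, 7, -1]
  [0, 2, 0, -2]
  [-2, 0, 3, 0]
Detection: at round 2, diagonal entry (2, 2) turns strictly positive.
Key observation: the cycle 2->0->1->2 has total weight 0 + 2 + 7, which is strictly positive.
Answer: DIVERGES — positive cycle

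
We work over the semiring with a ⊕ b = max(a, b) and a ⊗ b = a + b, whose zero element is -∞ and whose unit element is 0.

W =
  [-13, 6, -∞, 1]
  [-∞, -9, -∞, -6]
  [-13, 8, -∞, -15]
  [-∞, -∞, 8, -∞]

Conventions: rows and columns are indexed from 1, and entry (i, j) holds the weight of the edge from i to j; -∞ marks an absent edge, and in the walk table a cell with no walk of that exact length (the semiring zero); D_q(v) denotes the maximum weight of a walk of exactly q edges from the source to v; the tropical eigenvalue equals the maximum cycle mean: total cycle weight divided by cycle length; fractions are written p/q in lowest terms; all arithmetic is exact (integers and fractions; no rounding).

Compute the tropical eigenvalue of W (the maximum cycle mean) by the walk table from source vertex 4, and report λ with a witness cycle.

q=0: [-∞, -∞, -∞, 0]
q=1: [-∞, -∞, 8, -∞]
q=2: [-5, 16, -∞, -7]
q=3: [-18, 7, 1, 10]
q=4: [-12, 9, 18, 1]
Optimal cycle mean attained by: cycle 2->4->3->2, total (-6) + 8 + 8, length 3.
Answer: λ = 10/3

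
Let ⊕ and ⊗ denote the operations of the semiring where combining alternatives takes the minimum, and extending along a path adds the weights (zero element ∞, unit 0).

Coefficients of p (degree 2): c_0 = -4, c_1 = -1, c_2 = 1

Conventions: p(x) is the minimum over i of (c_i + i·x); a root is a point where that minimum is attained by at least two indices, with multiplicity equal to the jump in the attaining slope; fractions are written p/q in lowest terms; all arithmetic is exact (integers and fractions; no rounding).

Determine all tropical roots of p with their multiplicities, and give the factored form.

hull edge (i=0, c=-4) to (i=2, c=1): slope 5/2, span 2
Factored form: p(x) = 1 ⊗ (x ⊕ (-5/2)) ⊗ (x ⊕ (-5/2))
Answer: roots = -5/2 (mult 2)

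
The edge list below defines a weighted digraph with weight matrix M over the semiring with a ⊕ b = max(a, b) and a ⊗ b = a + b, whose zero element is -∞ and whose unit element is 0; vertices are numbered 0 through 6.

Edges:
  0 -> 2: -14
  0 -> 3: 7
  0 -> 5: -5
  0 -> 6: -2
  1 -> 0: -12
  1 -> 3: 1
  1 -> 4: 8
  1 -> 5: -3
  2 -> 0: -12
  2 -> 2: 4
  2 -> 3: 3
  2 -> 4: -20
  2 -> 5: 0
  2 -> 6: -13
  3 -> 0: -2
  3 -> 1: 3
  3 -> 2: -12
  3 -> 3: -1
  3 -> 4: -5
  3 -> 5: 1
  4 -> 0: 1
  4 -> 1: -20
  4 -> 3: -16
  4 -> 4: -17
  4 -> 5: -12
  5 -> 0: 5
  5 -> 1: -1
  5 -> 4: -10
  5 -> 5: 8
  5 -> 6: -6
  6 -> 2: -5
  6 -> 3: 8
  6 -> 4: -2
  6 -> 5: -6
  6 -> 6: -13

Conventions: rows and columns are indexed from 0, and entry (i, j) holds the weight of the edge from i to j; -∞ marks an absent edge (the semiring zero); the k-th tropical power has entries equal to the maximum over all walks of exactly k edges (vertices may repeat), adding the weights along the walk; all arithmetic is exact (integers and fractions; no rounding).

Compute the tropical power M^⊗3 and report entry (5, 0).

M^⊗2:
  [5, 10, -5, 6, 2, 8, -11]
  [9, 4, -11, 0, -4, 5, -9]
  [5, 6, 8, 7, -2, 8, -6]
  [6, 2, -8, 5, 11, 9, -4]
  [-7, -13, -13, 8, -12, -4, -1]
  [13, 7, -9, 12, 7, 16, 3]
  [6, 11, -1, 7, 3, 9, -12]
M^⊗3:
  [13, 9, -1, 12, 18, 16, 3]
  [10, 4, -5, 16, 12, 13, 7]
  [13, 10, 12, 12, 14, 16, 3]
  [14, 8, -4, 13, 10, 17, 4]
  [6, 11, -4, 7, 3, 9, -9]
  [21, 15, 0, 20, 15, 24, 11]
  [14, 10, 3, 13, 19, 17, 4]
Key observation: the optimum is the walk 5->5->5->0, with weight 8 + 8 + 5 = 21.
Optimal value attained by: walk 5->5->5->0.
Answer: (M^⊗3)[5][0] = 21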